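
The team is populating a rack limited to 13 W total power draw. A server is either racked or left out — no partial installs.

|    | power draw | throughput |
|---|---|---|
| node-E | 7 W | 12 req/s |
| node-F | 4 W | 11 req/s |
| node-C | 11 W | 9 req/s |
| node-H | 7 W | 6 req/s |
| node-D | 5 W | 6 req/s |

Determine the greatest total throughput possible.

Allowing fractional choices, the relaxed optimum would be about 25.4, but servers are indivisible.
node-F + node-D: power draw 4 + 5 = 9 ≤ 13, throughput 11 + 6 = 17.
node-E + node-F: power draw 7 + 4 = 11 ≤ 13, throughput 12 + 11 = 23.
node-E + node-D: power draw 7 + 5 = 12 ≤ 13, throughput 12 + 6 = 18.
Best is node-E and node-F with total throughput 23.

23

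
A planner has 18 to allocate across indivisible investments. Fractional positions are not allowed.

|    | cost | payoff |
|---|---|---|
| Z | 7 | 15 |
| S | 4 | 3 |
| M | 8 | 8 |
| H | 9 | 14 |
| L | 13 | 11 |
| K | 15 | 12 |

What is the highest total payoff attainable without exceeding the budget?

29

Take Z and H: cost 7 + 9 = 16 ≤ 18, payoff 15 + 14 = 29.
No other feasible combination does better.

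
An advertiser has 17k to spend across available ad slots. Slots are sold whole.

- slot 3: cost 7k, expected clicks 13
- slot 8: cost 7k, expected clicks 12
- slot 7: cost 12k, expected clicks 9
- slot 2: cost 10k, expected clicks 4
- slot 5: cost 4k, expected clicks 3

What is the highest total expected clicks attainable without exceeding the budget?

slot 3 + slot 5: cost 7 + 4 = 11 ≤ 17, expected clicks 13 + 3 = 16.
slot 3 + slot 8: cost 7 + 7 = 14 ≤ 17, expected clicks 13 + 12 = 25.
slot 3 + slot 2: cost 7 + 10 = 17 ≤ 17, expected clicks 13 + 4 = 17.
Best is slot 3 and slot 8 with total expected clicks 25.

25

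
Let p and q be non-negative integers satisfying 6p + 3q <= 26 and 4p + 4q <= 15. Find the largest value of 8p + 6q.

(p,q)=(3,0): 6·3+3·0=18≤26, 4·3+4·0=12≤15, objective 24.
(p,q)=(2,1): 6·2+3·1=15≤26, 4·2+4·1=12≤15, objective 22.
(p,q)=(2,0): 6·2+3·0=12≤26, 4·2+4·0=8≤15, objective 16.
The best lattice point is (3,0), giving 24.

24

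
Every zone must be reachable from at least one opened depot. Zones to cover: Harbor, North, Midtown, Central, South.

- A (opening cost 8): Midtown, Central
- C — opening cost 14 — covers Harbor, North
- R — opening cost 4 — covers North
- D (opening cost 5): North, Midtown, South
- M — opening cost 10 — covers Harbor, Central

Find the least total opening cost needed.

Choose D and M: together they cover Harbor, North, Midtown, Central, South — every zone.
Total opening cost: 5 + 10 = 15.

15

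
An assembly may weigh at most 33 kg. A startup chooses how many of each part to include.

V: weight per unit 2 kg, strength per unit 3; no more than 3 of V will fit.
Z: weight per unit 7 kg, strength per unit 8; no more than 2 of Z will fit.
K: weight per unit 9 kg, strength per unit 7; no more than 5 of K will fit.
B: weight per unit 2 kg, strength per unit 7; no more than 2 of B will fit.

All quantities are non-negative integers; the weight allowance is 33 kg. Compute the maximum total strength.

This is a bounded integer knapsack.
B has the best ratio (7/2); taking only B gives at most 2×7 = 14 (stopped by the supply cap of 2).
Mixing does better — 3×V, 2×Z, 1×K, and 2×B: weight 33 ≤ 33, strength 3·3 + 2·8 + 1·7 + 2·7 = 46.

46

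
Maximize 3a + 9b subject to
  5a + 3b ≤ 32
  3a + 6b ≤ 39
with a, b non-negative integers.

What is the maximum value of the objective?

57

Relaxing integrality, the LP optimum is 58.50 at (a,b) = (0, 6.5), which is not an integer point.
(a,b)=(1,6): 5·1+3·6=23≤32, 3·1+6·6=39≤39, objective 57.
(a,b)=(0,6): 5·0+3·6=18≤32, 3·0+6·6=36≤39, objective 54.
(a,b)=(2,5): 5·2+3·5=25≤32, 3·2+6·5=36≤39, objective 51.
No feasible integer point exceeds 57.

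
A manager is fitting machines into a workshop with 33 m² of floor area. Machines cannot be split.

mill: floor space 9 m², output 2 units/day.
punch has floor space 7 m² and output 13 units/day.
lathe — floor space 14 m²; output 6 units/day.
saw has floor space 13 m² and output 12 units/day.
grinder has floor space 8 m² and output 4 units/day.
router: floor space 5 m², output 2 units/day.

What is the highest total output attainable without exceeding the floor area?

31

Allowing fractional choices, the relaxed optimum would be about 31.1, but machines are indivisible.
punch + saw + grinder: floor space 7 + 13 + 8 = 28 ≤ 33, output 13 + 12 + 4 = 29.
punch + saw + grinder + router: floor space 7 + 13 + 8 + 5 = 33 ≤ 33, output 13 + 12 + 4 + 2 = 31.
punch + saw + router: floor space 7 + 13 + 5 = 25 ≤ 33, output 13 + 12 + 2 = 27.
Best is punch, saw, grinder, and router with total output 31.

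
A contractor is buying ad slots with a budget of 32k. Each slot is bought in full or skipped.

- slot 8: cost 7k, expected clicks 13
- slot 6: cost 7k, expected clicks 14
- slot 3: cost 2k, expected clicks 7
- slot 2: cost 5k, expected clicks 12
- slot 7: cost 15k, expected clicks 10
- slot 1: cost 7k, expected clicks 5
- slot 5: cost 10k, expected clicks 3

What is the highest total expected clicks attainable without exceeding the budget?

51

Allowing fractional choices, the relaxed optimum would be about 53.7, but ad slots are indivisible.
slot 8 + slot 6 + slot 3 + slot 2 + slot 5: cost 7 + 7 + 2 + 5 + 10 = 31 ≤ 32, expected clicks 13 + 14 + 7 + 12 + 3 = 49.
slot 8 + slot 6 + slot 3 + slot 2 + slot 1: cost 7 + 7 + 2 + 5 + 7 = 28 ≤ 32, expected clicks 13 + 14 + 7 + 12 + 5 = 51.
slot 8 + slot 6 + slot 3 + slot 2: cost 7 + 7 + 2 + 5 = 21 ≤ 32, expected clicks 13 + 14 + 7 + 12 = 46.
Best is slot 8, slot 6, slot 3, slot 2, and slot 1 with total expected clicks 51.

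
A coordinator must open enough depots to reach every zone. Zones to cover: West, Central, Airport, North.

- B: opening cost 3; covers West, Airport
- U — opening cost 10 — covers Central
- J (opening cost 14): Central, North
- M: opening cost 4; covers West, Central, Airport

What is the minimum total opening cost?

17

The greedy cost-per-new-zone heuristic would pick M and J for 18, but a cheaper cover exists.
Choose B and J: together they cover West, Central, Airport, North — every zone.
Total opening cost: 3 + 14 = 17.
No cover costs less than 17.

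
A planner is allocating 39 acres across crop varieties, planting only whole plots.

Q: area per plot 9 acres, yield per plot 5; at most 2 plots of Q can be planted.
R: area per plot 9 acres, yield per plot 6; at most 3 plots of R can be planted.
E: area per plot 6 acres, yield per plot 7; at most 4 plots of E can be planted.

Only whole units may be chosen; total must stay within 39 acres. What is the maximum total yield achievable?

34

Take 1×R and 4×E: area 33 ≤ 39, yield 1·6 + 4·7 = 34.
E has the best ratio (7/6) and is taken to its limit of 4; remaining capacity is filled optimally with the others.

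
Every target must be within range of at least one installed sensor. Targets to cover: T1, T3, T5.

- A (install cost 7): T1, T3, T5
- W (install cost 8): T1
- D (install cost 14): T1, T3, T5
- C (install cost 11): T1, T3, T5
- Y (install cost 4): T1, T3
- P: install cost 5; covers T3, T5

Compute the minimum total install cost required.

This is a weighted set-cover instance.
The greedy cost-per-new-target heuristic would pick Y and P for 9, but a cheaper cover exists.
A alone covers T1, T3, T5 — every target.
Total install cost: 7.
No cover costs less than 7.

7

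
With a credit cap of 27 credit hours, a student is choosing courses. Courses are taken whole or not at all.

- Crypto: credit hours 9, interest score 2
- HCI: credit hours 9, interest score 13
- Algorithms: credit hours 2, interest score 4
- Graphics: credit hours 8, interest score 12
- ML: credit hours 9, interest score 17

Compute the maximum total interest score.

42

Allowing fractional choices, the relaxed optimum would be about 44.6, but courses are indivisible.
HCI + Graphics + ML: credit hours 9 + 8 + 9 = 26 ≤ 27, interest score 13 + 12 + 17 = 42.
Algorithms + Graphics + ML: credit hours 2 + 8 + 9 = 19 ≤ 27, interest score 4 + 12 + 17 = 33.
HCI + Algorithms + ML: credit hours 9 + 2 + 9 = 20 ≤ 27, interest score 13 + 4 + 17 = 34.
Best is HCI, Graphics, and ML with total interest score 42.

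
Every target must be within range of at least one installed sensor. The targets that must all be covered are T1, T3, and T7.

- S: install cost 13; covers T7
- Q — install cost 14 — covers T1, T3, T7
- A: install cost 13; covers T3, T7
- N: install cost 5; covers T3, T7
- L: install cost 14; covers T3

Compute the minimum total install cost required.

The greedy cost-per-new-target heuristic would pick N and Q for 19, but a cheaper cover exists.
Q alone covers T1, T3, T7 — every target.
Total install cost: 14.
No cover costs less than 14.

14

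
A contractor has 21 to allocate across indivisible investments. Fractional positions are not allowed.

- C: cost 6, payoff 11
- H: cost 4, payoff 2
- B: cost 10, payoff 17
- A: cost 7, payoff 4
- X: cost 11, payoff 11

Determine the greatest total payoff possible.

This is a 0-1 knapsack instance.
C + B: cost 6 + 10 = 16 ≤ 21, payoff 11 + 17 = 28.
C + H + B: cost 6 + 4 + 10 = 20 ≤ 21, payoff 11 + 2 + 17 = 30.
B + X: cost 10 + 11 = 21 ≤ 21, payoff 17 + 11 = 28.
Best is C, H, and B with total payoff 30.

30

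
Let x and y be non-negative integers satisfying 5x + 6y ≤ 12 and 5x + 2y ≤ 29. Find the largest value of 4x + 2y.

(x,y)=(2,0) is feasible, giving 8.
(x,y)=(1,1) is feasible, giving 6.
(x,y)=(1,0) is feasible, giving 4.
Maximum is 8 at (x,y)=(2,0).

8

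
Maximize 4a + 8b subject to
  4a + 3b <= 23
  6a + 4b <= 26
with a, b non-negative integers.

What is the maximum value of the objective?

The continuous relaxation peaks at (0, 6.5) with value 52.00; rounding to a feasible lattice point costs some objective.
(a,b)=(0,6): 4·0+3·6=18≤23, 6·0+4·6=24≤26, objective 48.
(a,b)=(1,5): 4·1+3·5=19≤23, 6·1+4·5=26≤26, objective 44.
(a,b)=(0,5): 4·0+3·5=15≤23, 6·0+4·5=20≤26, objective 40.
Maximum is 48 at (a,b)=(0,6).

48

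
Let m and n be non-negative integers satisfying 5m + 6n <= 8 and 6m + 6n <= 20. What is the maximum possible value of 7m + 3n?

7

Relaxing integrality, the LP optimum is 11.20 at (m,n) = (1.6, 0), which is not an integer point.
(m,n)=(1,0): 5·1+6·0=5≤8, 6·1+6·0=6≤20, objective 7.
(m,n)=(0,1): 5·0+6·1=6≤8, 6·0+6·1=6≤20, objective 3.
(m,n)=(0,0): 5·0+6·0=0≤8, 6·0+6·0=0≤20, objective 0.
The best lattice point is (1,0), giving 7.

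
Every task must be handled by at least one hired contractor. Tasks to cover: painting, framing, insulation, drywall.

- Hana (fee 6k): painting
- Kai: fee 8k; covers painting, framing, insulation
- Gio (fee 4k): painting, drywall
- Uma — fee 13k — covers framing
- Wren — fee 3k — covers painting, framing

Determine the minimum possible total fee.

12

Choose Kai and Gio: together they cover painting, framing, insulation, drywall — every task.
Total fee: 8 + 4 = 12.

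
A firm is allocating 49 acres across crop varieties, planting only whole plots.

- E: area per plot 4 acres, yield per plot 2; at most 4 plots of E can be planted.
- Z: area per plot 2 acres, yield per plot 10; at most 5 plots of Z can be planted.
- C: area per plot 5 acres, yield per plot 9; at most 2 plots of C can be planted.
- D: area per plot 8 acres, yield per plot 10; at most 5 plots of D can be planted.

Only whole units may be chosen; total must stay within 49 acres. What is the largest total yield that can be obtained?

This is a bounded integer knapsack.
Take 1×E, 5×Z, 2×C, and 3×D: area 48 ≤ 49, yield 1·2 + 5·10 + 2·9 + 3·10 = 100.
Z has the best ratio (10/2) and is taken to its limit of 5; remaining capacity is filled optimally with the others.

100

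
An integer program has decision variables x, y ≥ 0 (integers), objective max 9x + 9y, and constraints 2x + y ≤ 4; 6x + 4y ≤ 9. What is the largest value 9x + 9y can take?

18

(x,y)=(0,2): 2·0+1·2=2≤4, 6·0+4·2=8≤9, objective 18.
(x,y)=(0,1): 2·0+1·1=1≤4, 6·0+4·1=4≤9, objective 9.
No feasible integer point exceeds 18.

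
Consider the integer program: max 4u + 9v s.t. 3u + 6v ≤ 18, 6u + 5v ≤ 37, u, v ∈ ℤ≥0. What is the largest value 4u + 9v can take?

(u,v)=(0,3): 3·0+6·3=18≤18, 6·0+5·3=15≤37, objective 27.
(u,v)=(1,2): 3·1+6·2=15≤18, 6·1+5·2=16≤37, objective 22.
(u,v)=(0,2): 3·0+6·2=12≤18, 6·0+5·2=10≤37, objective 18.
No feasible integer point exceeds 27.

27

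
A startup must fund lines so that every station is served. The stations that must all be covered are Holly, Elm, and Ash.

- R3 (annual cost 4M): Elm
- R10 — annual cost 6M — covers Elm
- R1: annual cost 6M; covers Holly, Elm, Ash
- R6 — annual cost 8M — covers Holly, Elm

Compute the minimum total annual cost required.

6

R1 alone covers Holly, Elm, Ash — every station.
Total annual cost: 6.
No cover costs less than 6.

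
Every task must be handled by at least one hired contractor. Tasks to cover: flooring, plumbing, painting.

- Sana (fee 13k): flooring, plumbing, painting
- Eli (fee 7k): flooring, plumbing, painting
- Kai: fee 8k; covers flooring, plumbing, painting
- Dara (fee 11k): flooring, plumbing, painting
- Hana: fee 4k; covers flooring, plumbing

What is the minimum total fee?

7

Eli alone covers flooring, plumbing, painting — every task.
Total fee: 7.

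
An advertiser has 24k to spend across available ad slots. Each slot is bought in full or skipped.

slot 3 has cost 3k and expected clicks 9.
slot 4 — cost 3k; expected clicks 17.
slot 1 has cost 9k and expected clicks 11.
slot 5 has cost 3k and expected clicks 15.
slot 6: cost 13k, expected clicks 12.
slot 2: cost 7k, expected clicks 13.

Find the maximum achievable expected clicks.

56

Allowing fractional choices, the relaxed optimum would be about 63.8, but ad slots are indivisible.
slot 3 + slot 4 + slot 5 + slot 6: cost 3 + 3 + 3 + 13 = 22 ≤ 24, expected clicks 9 + 17 + 15 + 12 = 53.
slot 3 + slot 4 + slot 5 + slot 2: cost 3 + 3 + 3 + 7 = 16 ≤ 24, expected clicks 9 + 17 + 15 + 13 = 54.
slot 4 + slot 1 + slot 5 + slot 2: cost 3 + 9 + 3 + 7 = 22 ≤ 24, expected clicks 17 + 11 + 15 + 13 = 56.
Best is slot 4, slot 1, slot 5, and slot 2 with total expected clicks 56.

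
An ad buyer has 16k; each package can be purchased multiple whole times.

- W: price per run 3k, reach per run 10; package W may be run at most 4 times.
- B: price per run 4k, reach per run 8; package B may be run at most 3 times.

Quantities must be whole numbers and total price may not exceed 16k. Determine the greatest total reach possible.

This is a bounded integer knapsack.
4×W and 1×B: price 16 ≤ 16, reach 4·10 + 1·8 = 48.
4×W: price 12 ≤ 16, reach 4·10 = 40.
Best is 48.

48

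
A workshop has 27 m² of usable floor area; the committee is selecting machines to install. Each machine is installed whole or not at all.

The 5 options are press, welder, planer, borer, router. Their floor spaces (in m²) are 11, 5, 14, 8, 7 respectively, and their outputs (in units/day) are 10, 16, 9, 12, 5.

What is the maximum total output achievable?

Allowing fractional choices, the relaxed optimum would be about 40.1, but machines are indivisible.
welder + planer + borer: floor space 5 + 14 + 8 = 27 ≤ 27, output 16 + 9 + 12 = 37.
press + welder + borer: floor space 11 + 5 + 8 = 24 ≤ 27, output 10 + 16 + 12 = 38.
Best is press, welder, and borer with total output 38.

38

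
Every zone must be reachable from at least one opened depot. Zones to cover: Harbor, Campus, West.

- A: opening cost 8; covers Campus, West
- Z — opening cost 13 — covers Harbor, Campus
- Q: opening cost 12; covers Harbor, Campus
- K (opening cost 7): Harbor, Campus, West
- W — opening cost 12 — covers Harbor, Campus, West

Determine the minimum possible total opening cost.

7

K alone covers Harbor, Campus, West — every zone.
Total opening cost: 7.
No cover costs less than 7.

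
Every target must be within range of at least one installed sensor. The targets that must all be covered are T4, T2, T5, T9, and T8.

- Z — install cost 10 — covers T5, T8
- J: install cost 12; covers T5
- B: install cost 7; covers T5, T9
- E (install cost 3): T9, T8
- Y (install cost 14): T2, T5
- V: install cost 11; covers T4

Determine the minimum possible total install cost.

28

Choose E, Y, and V: together they cover T4, T2, T5, T9, T8 — every target.
Total install cost: 3 + 14 + 11 = 28.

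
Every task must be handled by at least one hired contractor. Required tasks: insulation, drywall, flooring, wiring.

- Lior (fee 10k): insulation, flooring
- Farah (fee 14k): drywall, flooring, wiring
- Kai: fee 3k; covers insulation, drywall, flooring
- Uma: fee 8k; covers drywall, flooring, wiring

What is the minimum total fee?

Choose Kai and Uma: together they cover insulation, drywall, flooring, wiring — every task.
Total fee: 3 + 8 = 11.
No cover costs less than 11.

11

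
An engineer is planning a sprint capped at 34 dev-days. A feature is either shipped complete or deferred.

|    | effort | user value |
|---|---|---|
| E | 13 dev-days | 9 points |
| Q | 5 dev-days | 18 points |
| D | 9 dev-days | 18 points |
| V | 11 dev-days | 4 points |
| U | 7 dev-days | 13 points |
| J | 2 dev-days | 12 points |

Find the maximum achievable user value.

65

This is a 0-1 knapsack instance.
Allowing fractional choices, the relaxed optimum would be about 68.6, but features are indivisible.
Q + D + U + J: effort 5 + 9 + 7 + 2 = 23 ≤ 34, user value 18 + 18 + 13 + 12 = 61.
Q + D + V + U + J: effort 5 + 9 + 11 + 7 + 2 = 34 ≤ 34, user value 18 + 18 + 4 + 13 + 12 = 65.
E + Q + D + U: effort 13 + 5 + 9 + 7 = 34 ≤ 34, user value 9 + 18 + 18 + 13 = 58.
Best is Q, D, V, U, and J with total user value 65.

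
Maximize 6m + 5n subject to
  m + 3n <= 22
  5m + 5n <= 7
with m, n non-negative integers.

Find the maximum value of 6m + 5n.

Relaxing integrality, the LP optimum is 8.40 at (m,n) = (1.4, 0), which is not an integer point.
(m,n)=(1,0): 1·1+3·0=1≤22, 5·1+5·0=5≤7, objective 6.
(m,n)=(0,1): 1·0+3·1=3≤22, 5·0+5·1=5≤7, objective 5.
Maximum is 6 at (m,n)=(1,0).

6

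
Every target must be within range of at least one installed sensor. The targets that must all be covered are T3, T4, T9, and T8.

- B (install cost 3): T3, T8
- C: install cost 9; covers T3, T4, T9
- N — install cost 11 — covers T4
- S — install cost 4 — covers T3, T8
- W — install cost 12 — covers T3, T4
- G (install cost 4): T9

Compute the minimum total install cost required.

This is an integer covering problem.
The greedy cost-per-new-target heuristic would pick B, G, and C for 16, but a cheaper cover exists.
Choose B and C: together they cover T3, T4, T9, T8 — every target.
Total install cost: 3 + 9 = 12.
No cover costs less than 12.

12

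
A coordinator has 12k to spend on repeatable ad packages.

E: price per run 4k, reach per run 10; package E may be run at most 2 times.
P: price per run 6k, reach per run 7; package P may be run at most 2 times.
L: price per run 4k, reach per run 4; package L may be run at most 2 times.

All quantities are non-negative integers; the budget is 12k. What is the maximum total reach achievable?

24

2×E and 1×L: price 12 ≤ 12, reach 2·10 + 1·4 = 24.
2×E: price 8 ≤ 12, reach 2·10 = 20.
Best is 24.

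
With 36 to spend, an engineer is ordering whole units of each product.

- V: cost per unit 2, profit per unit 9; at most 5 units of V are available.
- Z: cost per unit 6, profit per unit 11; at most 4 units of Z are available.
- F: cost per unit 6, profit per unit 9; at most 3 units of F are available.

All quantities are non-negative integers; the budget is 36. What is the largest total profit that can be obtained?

89

5×V and 4×Z: cost 34 ≤ 36, profit 5·9 + 4·11 = 89.
5×V, 3×Z, and 1×F: cost 34 ≤ 36, profit 5·9 + 3·11 + 1·9 = 87.
Best is 89.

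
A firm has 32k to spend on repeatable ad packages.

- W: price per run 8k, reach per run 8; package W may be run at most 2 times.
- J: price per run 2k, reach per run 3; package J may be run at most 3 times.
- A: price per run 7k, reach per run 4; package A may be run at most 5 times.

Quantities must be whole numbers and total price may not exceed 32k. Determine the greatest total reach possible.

29

This is a bounded integer knapsack.
J has the best ratio (3/2); taking only J gives at most 3×3 = 9 (stopped by the supply cap of 3).
Mixing does better — 2×W, 3×J, and 1×A: price 29 ≤ 32, reach 2·8 + 3·3 + 1·4 = 29.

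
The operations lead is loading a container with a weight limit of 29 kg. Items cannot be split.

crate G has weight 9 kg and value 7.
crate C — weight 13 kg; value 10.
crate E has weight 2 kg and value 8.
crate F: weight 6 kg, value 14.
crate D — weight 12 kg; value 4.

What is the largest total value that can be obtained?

33

crate G + crate E + crate F + crate D: weight 9 + 2 + 6 + 12 = 29 ≤ 29, value 7 + 8 + 14 + 4 = 33.
crate C + crate E + crate F: weight 13 + 2 + 6 = 21 ≤ 29, value 10 + 8 + 14 = 32.
crate G + crate C + crate F: weight 9 + 13 + 6 = 28 ≤ 29, value 7 + 10 + 14 = 31.
Best is crate G, crate E, crate F, and crate D with total value 33.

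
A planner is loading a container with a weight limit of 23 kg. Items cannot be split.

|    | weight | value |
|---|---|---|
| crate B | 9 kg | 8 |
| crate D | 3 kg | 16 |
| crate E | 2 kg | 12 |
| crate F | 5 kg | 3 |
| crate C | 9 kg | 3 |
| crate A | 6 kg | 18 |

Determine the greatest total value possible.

54

This is an integer program with binary decision variables.
Allowing fractional choices, the relaxed optimum would be about 55.8, but items are indivisible.
crate D + crate E + crate C + crate A: weight 3 + 2 + 9 + 6 = 20 ≤ 23, value 16 + 12 + 3 + 18 = 49.
crate D + crate E + crate F + crate A: weight 3 + 2 + 5 + 6 = 16 ≤ 23, value 16 + 12 + 3 + 18 = 49.
crate B + crate D + crate E + crate A: weight 9 + 3 + 2 + 6 = 20 ≤ 23, value 8 + 16 + 12 + 18 = 54.
Best is crate B, crate D, crate E, and crate A with total value 54.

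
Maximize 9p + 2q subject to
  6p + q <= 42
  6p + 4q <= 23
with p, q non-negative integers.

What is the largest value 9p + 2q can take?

The continuous relaxation peaks at (3.83, 0) with value 34.50; rounding to a feasible lattice point costs some objective.
(p,q)=(3,1): 6·3+1·1=19≤42, 6·3+4·1=22≤23, objective 29.
(p,q)=(3,0): 6·3+1·0=18≤42, 6·3+4·0=18≤23, objective 27.
(p,q)=(2,2): 6·2+1·2=14≤42, 6·2+4·2=20≤23, objective 22.
The best lattice point is (3,1), giving 29.

29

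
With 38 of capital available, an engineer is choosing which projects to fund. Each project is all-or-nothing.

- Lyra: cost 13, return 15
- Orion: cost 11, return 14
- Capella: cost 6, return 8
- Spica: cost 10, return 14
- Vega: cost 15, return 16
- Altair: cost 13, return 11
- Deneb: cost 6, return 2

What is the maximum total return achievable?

Allowing fractional choices, the relaxed optimum would be about 48.7, but projects are indivisible.
Lyra + Spica + Vega: cost 13 + 10 + 15 = 38 ≤ 38, return 15 + 14 + 16 = 45.
Orion + Spica + Vega: cost 11 + 10 + 15 = 36 ≤ 38, return 14 + 14 + 16 = 44.
Best is Lyra, Spica, and Vega with total return 45.

45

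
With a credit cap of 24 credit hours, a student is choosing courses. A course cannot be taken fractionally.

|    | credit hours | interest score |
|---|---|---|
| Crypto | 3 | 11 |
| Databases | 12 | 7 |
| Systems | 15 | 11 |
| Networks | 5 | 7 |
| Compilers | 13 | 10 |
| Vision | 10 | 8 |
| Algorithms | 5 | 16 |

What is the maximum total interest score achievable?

42

Allowing fractional choices, the relaxed optimum would be about 42.8, but courses are indivisible.
Crypto + Networks + Vision + Algorithms: credit hours 3 + 5 + 10 + 5 = 23 ≤ 24, interest score 11 + 7 + 8 + 16 = 42.
Crypto + Compilers + Algorithms: credit hours 3 + 13 + 5 = 21 ≤ 24, interest score 11 + 10 + 16 = 37.
Crypto + Systems + Algorithms: credit hours 3 + 15 + 5 = 23 ≤ 24, interest score 11 + 11 + 16 = 38.
Best is Crypto, Networks, Vision, and Algorithms with total interest score 42.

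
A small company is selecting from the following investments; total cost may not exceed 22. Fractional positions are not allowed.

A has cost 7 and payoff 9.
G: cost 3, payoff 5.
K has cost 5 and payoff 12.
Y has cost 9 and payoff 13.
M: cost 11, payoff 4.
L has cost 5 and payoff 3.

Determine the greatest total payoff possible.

Allowing fractional choices, the relaxed optimum would be about 36.4, but investments are indivisible.
G + K + Y + L: cost 3 + 5 + 9 + 5 = 22 ≤ 22, payoff 5 + 12 + 13 + 3 = 33.
A + K + Y: cost 7 + 5 + 9 = 21 ≤ 22, payoff 9 + 12 + 13 = 34.
G + K + Y: cost 3 + 5 + 9 = 17 ≤ 22, payoff 5 + 12 + 13 = 30.
Best is A, K, and Y with total payoff 34.

34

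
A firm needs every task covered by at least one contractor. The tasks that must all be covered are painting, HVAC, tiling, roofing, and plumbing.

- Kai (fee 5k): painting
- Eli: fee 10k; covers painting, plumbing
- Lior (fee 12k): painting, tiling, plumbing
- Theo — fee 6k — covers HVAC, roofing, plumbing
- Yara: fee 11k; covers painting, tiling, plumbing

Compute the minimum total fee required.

17

This is an integer covering problem.
Choose Theo and Yara: together they cover painting, HVAC, tiling, roofing, plumbing — every task.
Total fee: 6 + 11 = 17.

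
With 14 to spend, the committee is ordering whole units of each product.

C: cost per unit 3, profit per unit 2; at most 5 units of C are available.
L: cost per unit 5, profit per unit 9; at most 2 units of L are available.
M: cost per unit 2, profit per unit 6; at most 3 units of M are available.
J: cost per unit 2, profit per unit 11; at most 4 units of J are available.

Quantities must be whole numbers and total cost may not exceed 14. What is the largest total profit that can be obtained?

Take 3×M and 4×J: cost 14 ≤ 14, profit 3·6 + 4·11 = 62.
J has the best ratio (11/2) and is taken to its limit of 4; remaining capacity is filled optimally with the others.

62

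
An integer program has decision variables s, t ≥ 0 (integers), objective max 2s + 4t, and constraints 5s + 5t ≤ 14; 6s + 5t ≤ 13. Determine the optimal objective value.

The continuous relaxation peaks at (0, 2.6) with value 10.40; rounding to a feasible lattice point costs some objective.
(s,t)=(0,2): 5·0+5·2=10≤14, 6·0+5·2=10≤13, objective 8.
(s,t)=(1,1): 5·1+5·1=10≤14, 6·1+5·1=11≤13, objective 6.
Maximum is 8 at (s,t)=(0,2).

8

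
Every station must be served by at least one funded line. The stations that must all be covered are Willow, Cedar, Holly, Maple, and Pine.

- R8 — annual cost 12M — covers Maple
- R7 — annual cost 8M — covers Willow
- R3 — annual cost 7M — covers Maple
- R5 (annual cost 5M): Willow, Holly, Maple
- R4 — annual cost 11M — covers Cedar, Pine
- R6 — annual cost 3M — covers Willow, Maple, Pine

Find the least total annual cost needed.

16

This is a weighted set-cover instance.
The greedy cost-per-new-station heuristic would pick R6, R5, and R4 for 19, but a cheaper cover exists.
Choose R5 and R4: together they cover Willow, Cedar, Holly, Maple, Pine — every station.
Total annual cost: 5 + 11 = 16.
No cover costs less than 16.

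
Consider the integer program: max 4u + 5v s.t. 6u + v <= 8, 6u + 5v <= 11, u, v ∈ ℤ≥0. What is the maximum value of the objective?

10

The continuous relaxation peaks at (0, 2.2) with value 11.00; rounding to a feasible lattice point costs some objective.
(u,v)=(0,2): 6·0+1·2=2≤8, 6·0+5·2=10≤11, objective 10.
(u,v)=(1,1): 6·1+1·1=7≤8, 6·1+5·1=11≤11, objective 9.
(u,v)=(0,1): 6·0+1·1=1≤8, 6·0+5·1=5≤11, objective 5.
The best lattice point is (0,2), giving 10.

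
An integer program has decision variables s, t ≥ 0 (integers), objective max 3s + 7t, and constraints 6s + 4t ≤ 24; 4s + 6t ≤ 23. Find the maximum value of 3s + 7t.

24

The continuous relaxation peaks at (0, 3.83) with value 26.83; rounding to a feasible lattice point costs some objective.
(s,t)=(1,3): 6·1+4·3=18≤24, 4·1+6·3=22≤23, objective 24.
(s,t)=(0,3): 6·0+4·3=12≤24, 4·0+6·3=18≤23, objective 21.
(s,t)=(2,2): 6·2+4·2=20≤24, 4·2+6·2=20≤23, objective 20.
(s,t)=(1,2): 6·1+4·2=14≤24, 4·1+6·2=16≤23, objective 17.
No feasible integer point exceeds 24.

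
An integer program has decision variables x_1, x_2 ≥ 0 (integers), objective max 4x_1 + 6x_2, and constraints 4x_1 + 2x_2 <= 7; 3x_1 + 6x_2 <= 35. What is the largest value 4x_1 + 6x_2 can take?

18

The continuous relaxation peaks at (0, 3.5) with value 21.00; rounding to a feasible lattice point costs some objective.
(x_1,x_2)=(0,3): 4·0+2·3=6≤7, 3·0+6·3=18≤35, objective 18.
(x_1,x_2)=(0,2): 4·0+2·2=4≤7, 3·0+6·2=12≤35, objective 12.
Maximum is 18 at (x_1,x_2)=(0,3).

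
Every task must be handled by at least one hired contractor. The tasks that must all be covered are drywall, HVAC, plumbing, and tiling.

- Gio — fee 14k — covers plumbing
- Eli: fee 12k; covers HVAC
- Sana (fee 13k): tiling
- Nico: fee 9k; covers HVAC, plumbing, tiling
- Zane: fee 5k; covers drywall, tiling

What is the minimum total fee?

14

Choose Nico and Zane: together they cover drywall, HVAC, plumbing, tiling — every task.
Total fee: 9 + 5 = 14.
No cover costs less than 14.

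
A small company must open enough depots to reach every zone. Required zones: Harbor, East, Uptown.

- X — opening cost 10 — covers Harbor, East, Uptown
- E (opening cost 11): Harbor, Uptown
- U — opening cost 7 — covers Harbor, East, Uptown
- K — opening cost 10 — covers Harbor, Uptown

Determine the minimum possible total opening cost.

7

U alone covers Harbor, East, Uptown — every zone.
Total opening cost: 7.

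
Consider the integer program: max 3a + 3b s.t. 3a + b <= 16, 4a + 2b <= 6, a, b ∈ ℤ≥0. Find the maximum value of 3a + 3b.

9

(a,b)=(0,3): 3·0+1·3=3≤16, 4·0+2·3=6≤6, objective 9.
(a,b)=(0,2): 3·0+1·2=2≤16, 4·0+2·2=4≤6, objective 6.
The best lattice point is (0,3), giving 9.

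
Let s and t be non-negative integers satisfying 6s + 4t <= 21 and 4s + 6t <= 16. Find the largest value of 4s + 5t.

The continuous relaxation peaks at (3.1, 0.6) with value 15.40; rounding to a feasible lattice point costs some objective.
(s,t)=(1,2): 6·1+4·2=14≤21, 4·1+6·2=16≤16, objective 14.
(s,t)=(2,1): 6·2+4·1=16≤21, 4·2+6·1=14≤16, objective 13.
(s,t)=(3,0): 6·3+4·0=18≤21, 4·3+6·0=12≤16, objective 12.
(s,t)=(0,2): 6·0+4·2=8≤21, 4·0+6·2=12≤16, objective 10.
Maximum is 14 at (s,t)=(1,2).

14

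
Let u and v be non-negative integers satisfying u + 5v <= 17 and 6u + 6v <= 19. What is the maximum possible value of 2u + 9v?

27

(u,v)=(0,3): 1·0+5·3=15≤17, 6·0+6·3=18≤19, objective 27.
(u,v)=(1,2): 1·1+5·2=11≤17, 6·1+6·2=18≤19, objective 20.
(u,v)=(0,2): 1·0+5·2=10≤17, 6·0+6·2=12≤19, objective 18.
Maximum is 27 at (u,v)=(0,3).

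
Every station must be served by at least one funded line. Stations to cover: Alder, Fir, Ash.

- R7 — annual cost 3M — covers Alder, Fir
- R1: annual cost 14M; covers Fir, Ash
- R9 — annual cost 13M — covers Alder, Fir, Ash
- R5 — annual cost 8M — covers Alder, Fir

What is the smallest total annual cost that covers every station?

13

R9 alone covers Alder, Fir, Ash — every station.
Total annual cost: 13.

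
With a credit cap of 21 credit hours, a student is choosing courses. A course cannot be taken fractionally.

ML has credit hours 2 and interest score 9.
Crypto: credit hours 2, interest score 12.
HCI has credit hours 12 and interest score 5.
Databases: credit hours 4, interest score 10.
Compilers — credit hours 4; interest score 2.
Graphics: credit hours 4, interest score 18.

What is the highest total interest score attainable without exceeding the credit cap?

51

ML + Crypto + Databases + Compilers + Graphics: credit hours 2 + 2 + 4 + 4 + 4 = 16 ≤ 21, interest score 9 + 12 + 10 + 2 + 18 = 51.
ML + Crypto + Databases + Graphics: credit hours 2 + 2 + 4 + 4 = 12 ≤ 21, interest score 9 + 12 + 10 + 18 = 49.
ML + Crypto + HCI + Graphics: credit hours 2 + 2 + 12 + 4 = 20 ≤ 21, interest score 9 + 12 + 5 + 18 = 44.
Best is ML, Crypto, Databases, Compilers, and Graphics with total interest score 51.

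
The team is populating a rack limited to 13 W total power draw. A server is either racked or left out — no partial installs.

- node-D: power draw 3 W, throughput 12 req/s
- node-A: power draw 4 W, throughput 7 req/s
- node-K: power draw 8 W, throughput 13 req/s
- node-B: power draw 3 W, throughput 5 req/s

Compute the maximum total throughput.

node-D + node-K: power draw 3 + 8 = 11 ≤ 13, throughput 12 + 13 = 25.
node-D + node-A + node-B: power draw 3 + 4 + 3 = 10 ≤ 13, throughput 12 + 7 + 5 = 24.
Best is node-D and node-K with total throughput 25.

25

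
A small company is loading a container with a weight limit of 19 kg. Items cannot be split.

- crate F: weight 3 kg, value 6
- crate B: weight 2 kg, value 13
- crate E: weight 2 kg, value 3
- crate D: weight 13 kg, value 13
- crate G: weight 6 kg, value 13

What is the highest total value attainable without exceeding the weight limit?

Allowing fractional choices, the relaxed optimum would be about 41.0, but items are indivisible.
crate F + crate B + crate D: weight 3 + 2 + 13 = 18 ≤ 19, value 6 + 13 + 13 = 32.
crate F + crate B + crate G: weight 3 + 2 + 6 = 11 ≤ 19, value 6 + 13 + 13 = 32.
crate F + crate B + crate E + crate G: weight 3 + 2 + 2 + 6 = 13 ≤ 19, value 6 + 13 + 3 + 13 = 35.
Best is crate F, crate B, crate E, and crate G with total value 35.

35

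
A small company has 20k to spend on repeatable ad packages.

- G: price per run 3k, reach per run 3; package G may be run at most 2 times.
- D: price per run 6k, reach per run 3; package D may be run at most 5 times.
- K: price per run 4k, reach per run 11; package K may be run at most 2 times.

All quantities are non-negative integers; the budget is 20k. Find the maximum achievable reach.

31

Take 2×G, 1×D, and 2×K: price 20 ≤ 20, reach 2·3 + 1·3 + 2·11 = 31.
K has the best ratio (11/4) and is taken to its limit of 2; remaining capacity is filled optimally with the others.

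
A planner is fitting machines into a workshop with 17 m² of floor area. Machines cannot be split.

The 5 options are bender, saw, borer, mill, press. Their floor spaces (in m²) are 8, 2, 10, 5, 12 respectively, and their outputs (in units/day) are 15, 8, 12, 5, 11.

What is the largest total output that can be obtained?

saw + borer + mill: floor space 2 + 10 + 5 = 17 ≤ 17, output 8 + 12 + 5 = 25.
bender + saw + mill: floor space 8 + 2 + 5 = 15 ≤ 17, output 15 + 8 + 5 = 28.
bender + saw: floor space 8 + 2 = 10 ≤ 17, output 15 + 8 = 23.
Best is bender, saw, and mill with total output 28.

28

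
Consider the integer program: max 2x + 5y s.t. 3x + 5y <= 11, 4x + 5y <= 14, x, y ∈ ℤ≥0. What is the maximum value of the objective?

10

Relaxing integrality, the LP optimum is 11.00 at (x,y) = (0, 2.2), which is not an integer point.
(x,y)=(0,2): 3·0+5·2=10≤11, 4·0+5·2=10≤14, objective 10.
(x,y)=(1,1): 3·1+5·1=8≤11, 4·1+5·1=9≤14, objective 7.
(x,y)=(0,1): 3·0+5·1=5≤11, 4·0+5·1=5≤14, objective 5.
Maximum is 10 at (x,y)=(0,2).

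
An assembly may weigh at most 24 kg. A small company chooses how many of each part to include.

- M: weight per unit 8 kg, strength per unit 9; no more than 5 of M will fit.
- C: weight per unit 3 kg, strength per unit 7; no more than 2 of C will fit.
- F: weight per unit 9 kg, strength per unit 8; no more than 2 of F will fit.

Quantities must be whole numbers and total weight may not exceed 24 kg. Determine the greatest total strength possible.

This is a bounded integer knapsack.
1×M, 2×C, and 1×F: weight 23 ≤ 24, strength 1·9 + 2·7 + 1·8 = 31.
2×M and 2×C: weight 22 ≤ 24, strength 2·9 + 2·7 = 32.
Best is 32.

32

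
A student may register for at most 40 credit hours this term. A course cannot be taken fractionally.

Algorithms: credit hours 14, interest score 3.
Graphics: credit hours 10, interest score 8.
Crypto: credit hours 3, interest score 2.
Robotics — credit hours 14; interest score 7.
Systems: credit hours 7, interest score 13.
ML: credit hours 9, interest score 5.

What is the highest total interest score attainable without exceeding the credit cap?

33

Algorithms + Graphics + Systems + ML: credit hours 14 + 10 + 7 + 9 = 40 ≤ 40, interest score 3 + 8 + 13 + 5 = 29.
Graphics + Crypto + Robotics + Systems: credit hours 10 + 3 + 14 + 7 = 34 ≤ 40, interest score 8 + 2 + 7 + 13 = 30.
Graphics + Robotics + Systems + ML: credit hours 10 + 14 + 7 + 9 = 40 ≤ 40, interest score 8 + 7 + 13 + 5 = 33.
Best is Graphics, Robotics, Systems, and ML with total interest score 33.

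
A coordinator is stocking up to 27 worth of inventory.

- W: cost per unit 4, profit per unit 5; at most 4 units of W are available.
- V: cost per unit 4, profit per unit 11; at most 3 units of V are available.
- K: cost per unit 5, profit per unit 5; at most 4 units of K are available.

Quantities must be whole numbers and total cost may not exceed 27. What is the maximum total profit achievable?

1×W, 3×V, and 2×K: cost 26 ≤ 27, profit 1·5 + 3·11 + 2·5 = 48.
3×V and 3×K: cost 27 ≤ 27, profit 3·11 + 3·5 = 48.
Best is 48.

48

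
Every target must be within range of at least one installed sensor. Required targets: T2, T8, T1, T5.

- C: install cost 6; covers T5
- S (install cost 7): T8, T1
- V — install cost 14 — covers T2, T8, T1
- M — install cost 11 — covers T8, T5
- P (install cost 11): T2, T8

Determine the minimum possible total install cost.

The greedy cost-per-new-target heuristic would pick S, C, and P for 24, but a cheaper cover exists.
Choose C and V: together they cover T2, T8, T1, T5 — every target.
Total install cost: 6 + 14 = 20.
No cover costs less than 20.

20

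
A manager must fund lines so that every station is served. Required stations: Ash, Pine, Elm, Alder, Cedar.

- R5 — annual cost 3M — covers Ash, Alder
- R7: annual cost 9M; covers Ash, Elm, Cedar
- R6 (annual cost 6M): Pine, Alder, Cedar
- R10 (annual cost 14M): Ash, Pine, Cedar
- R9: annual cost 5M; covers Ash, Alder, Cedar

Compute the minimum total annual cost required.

The greedy cost-per-new-station heuristic would pick R5, R6, and R7 for 18, but a cheaper cover exists.
Choose R7 and R6: together they cover Ash, Pine, Elm, Alder, Cedar — every station.
Total annual cost: 9 + 6 = 15.
No cover costs less than 15.

15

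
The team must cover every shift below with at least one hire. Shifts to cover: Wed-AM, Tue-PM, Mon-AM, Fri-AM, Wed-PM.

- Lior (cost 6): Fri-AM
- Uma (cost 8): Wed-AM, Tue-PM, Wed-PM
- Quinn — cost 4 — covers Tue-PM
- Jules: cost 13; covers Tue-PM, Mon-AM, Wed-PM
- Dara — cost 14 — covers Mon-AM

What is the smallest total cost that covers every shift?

Choose Lior, Uma, and Jules: together they cover Wed-AM, Tue-PM, Mon-AM, Fri-AM, Wed-PM — every shift.
Total cost: 6 + 8 + 13 = 27.
No cover costs less than 27.

27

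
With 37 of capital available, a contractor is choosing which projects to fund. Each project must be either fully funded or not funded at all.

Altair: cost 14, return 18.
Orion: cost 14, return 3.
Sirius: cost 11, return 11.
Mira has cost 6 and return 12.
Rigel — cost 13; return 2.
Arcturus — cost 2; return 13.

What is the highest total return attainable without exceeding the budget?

54

Allowing fractional choices, the relaxed optimum would be about 54.9, but projects are indivisible.
Altair + Sirius + Mira + Arcturus: cost 14 + 11 + 6 + 2 = 33 ≤ 37, return 18 + 11 + 12 + 13 = 54.
Altair + Orion + Mira + Arcturus: cost 14 + 14 + 6 + 2 = 36 ≤ 37, return 18 + 3 + 12 + 13 = 46.
Best is Altair, Sirius, Mira, and Arcturus with total return 54.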